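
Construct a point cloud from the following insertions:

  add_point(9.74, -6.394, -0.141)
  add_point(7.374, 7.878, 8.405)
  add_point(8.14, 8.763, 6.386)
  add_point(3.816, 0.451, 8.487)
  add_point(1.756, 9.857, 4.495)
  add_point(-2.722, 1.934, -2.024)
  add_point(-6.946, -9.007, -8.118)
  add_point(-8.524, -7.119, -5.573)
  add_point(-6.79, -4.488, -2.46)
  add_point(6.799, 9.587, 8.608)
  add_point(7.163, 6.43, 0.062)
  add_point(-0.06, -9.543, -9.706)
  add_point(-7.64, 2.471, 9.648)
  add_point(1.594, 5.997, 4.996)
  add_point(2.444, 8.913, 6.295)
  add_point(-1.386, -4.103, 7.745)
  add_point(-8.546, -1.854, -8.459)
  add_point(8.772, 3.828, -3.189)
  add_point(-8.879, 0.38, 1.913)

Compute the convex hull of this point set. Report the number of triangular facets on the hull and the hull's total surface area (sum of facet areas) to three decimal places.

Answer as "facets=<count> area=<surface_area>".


facets=26 area=1102.686

Points on the hull: [0, 1, 2, 3, 4, 6, 7, 9, 10, 11, 12, 15, 16, 17, 18] (15 of 19).

Triangle areas on the boundary:
  f1: (p12, p4, p18) → 52.3742
  f2: (p16, p4, p18) → 73.5588
  f3: (p17, p11, p0) → 75.1809
  f4: (p17, p16, p4) → 111.6604
  f5: (p17, p16, p11) → 97.9961
  f6: (p6, p16, p11) → 24.9974
  f7: (p15, p11, p0) → 96.2550
  f8: (p15, p6, p11) → 61.8256
  f9: (p9, p12, p4) → 40.6215
  f10: (p7, p12, p18) → 22.5767
  f11: (p7, p16, p18) → 30.5456
  f12: (p7, p6, p16) → 10.5457
  f13: (p7, p15, p12) → 71.4248
  f14: (p7, p15, p6) → 23.3073
  f15: (p3, p15, p12) → 32.2272
  f16: (p3, p9, p12) → 55.6387
  f17: (p3, p9, p1) → 5.2516
  f18: (p3, p1, p0) → 49.4048
  f19: (p3, p15, p0) → 43.3470
  f20: (p10, p17, p4) → 6.7537
  f21: (p2, p9, p1) → 2.0913
  f22: (p2, p17, p0) → 56.7418
  f23: (p2, p1, p0) → 19.3404
  f24: (p2, p10, p17) → 8.6109
  f25: (p2, p9, p4) → 8.8019
  f26: (p2, p10, p4) → 21.6064
Σ area = 1102.686

Check V−E+F: 15 − 39 + 26 = 2.


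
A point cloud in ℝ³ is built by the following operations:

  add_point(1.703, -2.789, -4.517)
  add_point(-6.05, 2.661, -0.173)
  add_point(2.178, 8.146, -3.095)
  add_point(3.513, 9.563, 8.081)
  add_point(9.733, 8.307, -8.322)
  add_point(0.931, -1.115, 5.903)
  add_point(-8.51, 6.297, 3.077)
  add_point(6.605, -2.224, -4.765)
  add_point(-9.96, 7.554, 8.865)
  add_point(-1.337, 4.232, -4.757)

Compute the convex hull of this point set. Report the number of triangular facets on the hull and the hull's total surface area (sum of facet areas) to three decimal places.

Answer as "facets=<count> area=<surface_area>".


Extreme-point indices: [0, 1, 2, 3, 4, 5, 6, 7, 8, 9] — 10 of 10 on the boundary.

Area of each hull facet:
  f1: (p5, p3, p8) → 71.3756
  f2: (p9, p0, p4) → 47.1182
  f3: (p7, p0, p4) → 26.2846
  f4: (p7, p5, p0) → 25.9997
  f5: (p7, p3, p4) → 96.2743
  f6: (p7, p5, p3) → 67.1749
  f7: (p2, p9, p4) → 23.5979
  f8: (p2, p6, p9) → 29.7779
  f9: (p2, p6, p8) → 29.1559
  f10: (p2, p3, p8) → 77.1579
  f11: (p2, p3, p4) → 46.2360
  f12: (p1, p9, p0) → 25.8482
  f13: (p1, p6, p9) → 15.2598
  f14: (p1, p6, p8) → 9.7869
  f15: (p1, p5, p8) → 54.7655
  f16: (p1, p5, p0) → 46.1647
Σ area = 691.978

Check V−E+F: 10 − 24 + 16 = 2.

facets=16 area=691.978


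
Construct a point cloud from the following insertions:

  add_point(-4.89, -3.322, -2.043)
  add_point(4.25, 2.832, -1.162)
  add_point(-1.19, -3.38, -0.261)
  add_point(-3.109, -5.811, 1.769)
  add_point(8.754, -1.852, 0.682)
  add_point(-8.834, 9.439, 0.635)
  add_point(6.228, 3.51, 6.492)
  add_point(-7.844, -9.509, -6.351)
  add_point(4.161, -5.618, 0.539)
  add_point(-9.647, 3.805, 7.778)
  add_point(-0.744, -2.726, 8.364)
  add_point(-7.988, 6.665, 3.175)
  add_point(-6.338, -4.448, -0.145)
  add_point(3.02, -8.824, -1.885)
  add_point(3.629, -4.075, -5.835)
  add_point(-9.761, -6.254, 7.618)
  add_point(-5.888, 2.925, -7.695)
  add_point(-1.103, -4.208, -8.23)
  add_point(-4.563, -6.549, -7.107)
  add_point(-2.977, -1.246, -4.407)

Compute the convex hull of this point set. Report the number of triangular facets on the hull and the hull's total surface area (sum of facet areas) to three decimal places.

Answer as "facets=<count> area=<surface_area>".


facets=20 area=986.284

Hull vertices (12/20): indices [1, 4, 5, 6, 7, 9, 10, 13, 14, 15, 16, 17].

Area of each hull facet:
  f1: (p7, p5, p15) → 122.0997
  f2: (p13, p7, p15) → 82.2685
  f3: (p16, p7, p5) → 61.6599
  f4: (p10, p6, p4) → 39.5106
  f5: (p10, p13, p15) → 60.6769
  f6: (p10, p13, p4) → 53.7193
  f7: (p1, p6, p5) → 58.4604
  f8: (p1, p16, p5) → 65.1064
  f9: (p1, p6, p4) → 24.8924
  f10: (p14, p13, p4) → 25.9472
  f11: (p14, p1, p4) → 26.2307
  f12: (p14, p1, p16) → 47.0726
  f13: (p9, p6, p5) → 72.0283
  f14: (p9, p10, p6) → 51.7588
  f15: (p9, p5, p15) → 36.5741
  f16: (p9, p10, p15) → 45.2881
  f17: (p17, p16, p7) → 37.7075
  f18: (p17, p14, p16) → 20.4196
  f19: (p17, p13, p7) → 38.6694
  f20: (p17, p14, p13) → 16.1940
Σ area = 986.284

Euler: V−E+F = 12−30+20 = 2.


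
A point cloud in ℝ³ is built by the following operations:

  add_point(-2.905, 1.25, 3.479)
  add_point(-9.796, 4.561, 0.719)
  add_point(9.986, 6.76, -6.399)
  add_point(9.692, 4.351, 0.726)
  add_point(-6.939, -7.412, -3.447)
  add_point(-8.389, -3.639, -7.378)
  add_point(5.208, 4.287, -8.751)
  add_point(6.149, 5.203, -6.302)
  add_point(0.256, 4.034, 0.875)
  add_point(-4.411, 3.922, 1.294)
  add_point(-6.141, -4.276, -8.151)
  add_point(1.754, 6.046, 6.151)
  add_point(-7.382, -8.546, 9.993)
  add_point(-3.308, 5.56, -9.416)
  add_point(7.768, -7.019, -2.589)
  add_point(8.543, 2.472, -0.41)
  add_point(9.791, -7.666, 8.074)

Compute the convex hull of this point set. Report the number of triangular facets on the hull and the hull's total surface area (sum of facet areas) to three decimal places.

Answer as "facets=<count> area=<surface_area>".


12 of the 17 inputs are extreme points: [1, 2, 3, 4, 5, 6, 10, 11, 12, 13, 14, 16].

Facet areas (half cross-product norm):
  f1: (p11, p12, p1) → 100.0900
  f2: (p11, p13, p1) → 76.8421
  f3: (p11, p13, p2) → 96.2237
  f4: (p5, p12, p1) → 92.5360
  f5: (p5, p13, p1) → 56.4878
  f6: (p6, p13, p2) → 16.1418
  f7: (p6, p14, p2) → 38.5375
  f8: (p16, p14, p2) → 75.3512
  f9: (p16, p14, p12) → 93.8092
  f10: (p16, p11, p12) → 124.2811
  f11: (p4, p14, p12) → 99.4135
  f12: (p4, p5, p12) → 25.4994
  f13: (p10, p6, p14) → 86.3018
  f14: (p10, p4, p14) → 41.8338
  f15: (p10, p4, p5) → 6.8129
  f16: (p10, p5, p13) → 12.6798
  f17: (p10, p6, p13) → 44.2097
  f18: (p3, p11, p2) → 31.7736
  f19: (p3, p16, p2) → 34.0424
  f20: (p3, p16, p11) → 68.1206
Σ area = 1220.988

Euler: V−E+F = 12−30+20 = 2.

facets=20 area=1220.988


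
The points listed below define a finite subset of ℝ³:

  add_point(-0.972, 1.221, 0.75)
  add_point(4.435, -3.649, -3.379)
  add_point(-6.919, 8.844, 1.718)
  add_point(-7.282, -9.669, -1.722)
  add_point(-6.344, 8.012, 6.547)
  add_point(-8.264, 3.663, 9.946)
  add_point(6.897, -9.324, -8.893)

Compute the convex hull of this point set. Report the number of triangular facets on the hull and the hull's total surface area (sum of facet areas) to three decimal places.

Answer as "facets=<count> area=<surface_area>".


6 of the 7 inputs are extreme points: [1, 2, 3, 4, 5, 6].

Facet areas (half cross-product norm):
  f1: (p3, p6, p5) → 133.1149
  f2: (p2, p3, p5) → 85.9332
  f3: (p2, p3, p6) → 149.5150
  f4: (p1, p6, p5) → 37.2632
  f5: (p1, p2, p6) → 36.1824
  f6: (p4, p2, p5) → 10.8753
  f7: (p4, p1, p5) → 54.6888
  f8: (p4, p1, p2) → 43.3315
Σ area = 550.904

Check V−E+F: 6 − 12 + 8 = 2.

facets=8 area=550.904


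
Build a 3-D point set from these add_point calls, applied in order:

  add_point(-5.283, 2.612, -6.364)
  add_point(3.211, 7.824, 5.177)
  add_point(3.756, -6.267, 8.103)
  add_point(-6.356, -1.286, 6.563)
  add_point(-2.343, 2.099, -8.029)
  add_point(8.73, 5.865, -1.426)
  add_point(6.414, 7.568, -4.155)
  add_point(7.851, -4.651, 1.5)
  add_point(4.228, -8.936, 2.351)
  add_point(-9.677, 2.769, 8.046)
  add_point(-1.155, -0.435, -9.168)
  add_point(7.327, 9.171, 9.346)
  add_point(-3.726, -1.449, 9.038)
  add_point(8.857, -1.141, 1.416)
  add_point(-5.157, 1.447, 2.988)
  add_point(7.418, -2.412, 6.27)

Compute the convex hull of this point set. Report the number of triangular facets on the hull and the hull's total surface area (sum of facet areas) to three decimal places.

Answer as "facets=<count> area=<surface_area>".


Hull vertices (15/16): indices [0, 1, 2, 3, 4, 5, 6, 7, 8, 9, 10, 11, 12, 13, 15].

Facet areas (half cross-product norm):
  f1: (p12, p11, p9) → 55.4169
  f2: (p12, p2, p11) → 66.7900
  f3: (p15, p11, p13) → 31.2794
  f4: (p15, p2, p11) → 27.6005
  f5: (p1, p11, p9) → 35.1040
  f6: (p1, p6, p11) → 26.6488
  f7: (p0, p1, p9) → 94.7710
  f8: (p0, p1, p6) → 63.1523
  f9: (p5, p11, p13) → 42.7761
  f10: (p5, p6, p11) → 20.0299
  f11: (p5, p6, p10) → 22.3167
  f12: (p7, p15, p2) → 14.8435
  f13: (p7, p8, p2) → 17.8817
  f14: (p7, p15, p13) → 8.9939
  f15: (p7, p8, p10) → 41.2945
  f16: (p7, p5, p13) → 6.1747
  f17: (p7, p5, p10) → 72.3385
  f18: (p3, p12, p2) → 13.3887
  f19: (p3, p8, p2) → 35.8764
  f20: (p3, p12, p9) → 9.4208
  f21: (p3, p0, p9) → 36.7264
  f22: (p3, p8, p10) → 98.2917
  f23: (p3, p0, p10) → 36.8860
  f24: (p4, p6, p10) → 16.1888
  f25: (p4, p0, p10) → 3.9333
  f26: (p4, p0, p6) → 16.9432
Σ area = 915.068

Check V−E+F: 15 − 39 + 26 = 2.

facets=26 area=915.068


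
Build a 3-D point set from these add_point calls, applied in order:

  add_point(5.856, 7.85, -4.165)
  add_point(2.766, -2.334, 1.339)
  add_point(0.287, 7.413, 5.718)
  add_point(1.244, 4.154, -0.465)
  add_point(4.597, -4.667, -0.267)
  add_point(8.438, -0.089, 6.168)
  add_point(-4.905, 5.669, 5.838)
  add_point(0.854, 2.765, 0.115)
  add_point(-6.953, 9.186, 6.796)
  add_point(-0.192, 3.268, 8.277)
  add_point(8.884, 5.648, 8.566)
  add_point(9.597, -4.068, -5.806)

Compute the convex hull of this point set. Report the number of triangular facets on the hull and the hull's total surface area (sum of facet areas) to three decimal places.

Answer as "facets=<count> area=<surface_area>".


Hull vertices (10/12): indices [0, 3, 4, 5, 6, 7, 8, 9, 10, 11].

Per-facet area ½‖(b−a)×(c−a)‖:
  f1: (p0, p10, p8) → 100.9890
  f2: (p0, p10, p11) → 83.1759
  f3: (p3, p0, p8) → 35.1382
  f4: (p3, p0, p11) → 42.6848
  f5: (p9, p6, p4) → 35.2094
  f6: (p9, p10, p8) → 35.4677
  f7: (p9, p6, p8) → 9.2830
  f8: (p7, p4, p11) → 30.0846
  f9: (p7, p3, p11) → 9.6884
  f10: (p7, p6, p4) → 27.8613
  f11: (p7, p6, p8) → 11.6624
  f12: (p7, p3, p8) → 9.3672
  f13: (p5, p9, p10) → 27.7770
  f14: (p5, p9, p4) → 41.6477
  f15: (p5, p10, p11) → 30.1496
  f16: (p5, p4, p11) → 32.1489
Σ area = 562.335

Euler: V−E+F = 10−24+16 = 2.

facets=16 area=562.335


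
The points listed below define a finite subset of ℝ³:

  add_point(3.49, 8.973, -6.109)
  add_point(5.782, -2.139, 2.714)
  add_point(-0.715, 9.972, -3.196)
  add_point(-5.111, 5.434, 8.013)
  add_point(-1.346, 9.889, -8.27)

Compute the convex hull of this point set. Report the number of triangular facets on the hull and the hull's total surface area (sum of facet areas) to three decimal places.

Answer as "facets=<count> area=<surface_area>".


Hull vertices (5/5): indices [0, 1, 2, 3, 4].

Triangle areas on the boundary:
  f1: (p4, p1, p3) → 114.3474
  f2: (p4, p2, p3) → 18.9949
  f3: (p0, p1, p3) → 97.8135
  f4: (p0, p2, p3) → 24.1125
  f5: (p0, p4, p1) → 32.9497
  f6: (p0, p4, p2) → 11.8460
Σ area = 300.064

Euler: V−E+F = 5−9+6 = 2.

facets=6 area=300.064


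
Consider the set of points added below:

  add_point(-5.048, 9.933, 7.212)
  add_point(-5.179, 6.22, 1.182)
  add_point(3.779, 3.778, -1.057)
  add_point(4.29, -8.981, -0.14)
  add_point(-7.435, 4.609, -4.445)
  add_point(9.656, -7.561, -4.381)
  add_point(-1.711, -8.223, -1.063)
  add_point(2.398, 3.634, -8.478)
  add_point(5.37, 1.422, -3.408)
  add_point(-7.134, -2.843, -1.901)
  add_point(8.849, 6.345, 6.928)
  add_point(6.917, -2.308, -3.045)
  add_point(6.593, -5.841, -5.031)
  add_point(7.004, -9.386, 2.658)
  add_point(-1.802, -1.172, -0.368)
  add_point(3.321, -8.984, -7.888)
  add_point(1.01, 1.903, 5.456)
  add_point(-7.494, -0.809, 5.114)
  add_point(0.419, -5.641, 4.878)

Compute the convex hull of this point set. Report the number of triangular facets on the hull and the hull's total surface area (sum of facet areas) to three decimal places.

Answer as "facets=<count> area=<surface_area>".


facets=18 area=1000.681

Points on the hull: [0, 4, 5, 6, 7, 9, 10, 13, 15, 17, 18] (11 of 19).

Per-facet area ½‖(b−a)×(c−a)‖:
  f1: (p15, p7, p5) → 46.4617
  f2: (p10, p7, p5) → 111.1713
  f3: (p10, p7, p0) → 115.4292
  f4: (p4, p15, p7) → 66.9156
  f5: (p4, p0, p17) → 58.5642
  f6: (p4, p7, p0) → 68.0623
  f7: (p18, p0, p17) → 49.3131
  f8: (p18, p10, p0) → 99.6318
  f9: (p18, p6, p17) → 31.5871
  f10: (p9, p6, p15) → 30.0906
  f11: (p9, p4, p15) → 50.5485
  f12: (p9, p6, p17) → 27.8787
  f13: (p9, p4, p17) → 28.7836
  f14: (p13, p18, p6) → 26.5500
  f15: (p13, p15, p5) → 28.4366
  f16: (p13, p6, p15) → 39.4729
  f17: (p13, p10, p5) → 63.4618
  f18: (p13, p18, p10) → 58.3223
Σ area = 1000.681

Euler: V−E+F = 11−27+18 = 2.


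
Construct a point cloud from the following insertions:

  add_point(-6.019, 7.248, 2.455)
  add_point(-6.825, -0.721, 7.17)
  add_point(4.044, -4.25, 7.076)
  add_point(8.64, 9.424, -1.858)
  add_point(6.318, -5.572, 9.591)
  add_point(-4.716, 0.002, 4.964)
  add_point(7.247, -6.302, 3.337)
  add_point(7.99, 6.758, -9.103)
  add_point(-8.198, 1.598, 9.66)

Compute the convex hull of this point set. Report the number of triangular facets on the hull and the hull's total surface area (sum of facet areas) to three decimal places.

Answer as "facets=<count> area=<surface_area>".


Points on the hull: [0, 1, 3, 4, 5, 6, 7, 8] (8 of 9).

Area of each hull facet:
  f1: (p7, p6, p3) → 64.3287
  f2: (p0, p3, p8) → 62.1100
  f3: (p0, p7, p3) → 59.2554
  f4: (p4, p3, p8) → 149.4888
  f5: (p4, p6, p3) → 51.7021
  f6: (p1, p0, p8) → 16.8172
  f7: (p1, p4, p8) → 23.3451
  f8: (p1, p4, p6) → 45.2429
  f9: (p5, p0, p7) → 70.5641
  f10: (p5, p1, p0) → 11.5185
  f11: (p5, p7, p6) → 120.0194
  f12: (p5, p1, p6) → 17.5796
Σ area = 691.972

Euler: V−E+F = 8−18+12 = 2.

facets=12 area=691.972


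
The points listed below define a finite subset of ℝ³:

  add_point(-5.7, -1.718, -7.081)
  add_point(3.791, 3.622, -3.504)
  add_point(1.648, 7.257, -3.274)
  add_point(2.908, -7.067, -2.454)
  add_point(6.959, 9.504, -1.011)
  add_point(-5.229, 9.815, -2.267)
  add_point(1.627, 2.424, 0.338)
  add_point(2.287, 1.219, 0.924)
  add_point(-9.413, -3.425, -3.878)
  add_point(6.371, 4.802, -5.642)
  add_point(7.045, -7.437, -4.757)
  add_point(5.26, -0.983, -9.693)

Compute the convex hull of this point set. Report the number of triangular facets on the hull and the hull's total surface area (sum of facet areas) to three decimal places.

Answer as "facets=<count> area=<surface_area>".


9 of the 12 inputs are extreme points: [0, 3, 4, 5, 7, 8, 9, 10, 11].

Area of each hull facet:
  f1: (p9, p11, p10) → 28.7283
  f2: (p9, p11, p5) → 44.3199
  f3: (p7, p5, p8) → 73.3188
  f4: (p0, p10, p8) → 33.5393
  f5: (p0, p11, p10) → 46.9542
  f6: (p0, p5, p8) → 32.3281
  f7: (p0, p11, p5) → 70.6014
  f8: (p3, p10, p8) → 18.4667
  f9: (p3, p7, p8) → 55.5734
  f10: (p3, p7, p10) → 20.2160
  f11: (p4, p9, p5) → 40.1936
  f12: (p4, p7, p5) → 53.5153
  f13: (p4, p9, p10) → 30.8858
  f14: (p4, p7, p10) → 51.8430
Σ area = 600.484

Euler characteristic 9−21+14 = 2 ✓

facets=14 area=600.484


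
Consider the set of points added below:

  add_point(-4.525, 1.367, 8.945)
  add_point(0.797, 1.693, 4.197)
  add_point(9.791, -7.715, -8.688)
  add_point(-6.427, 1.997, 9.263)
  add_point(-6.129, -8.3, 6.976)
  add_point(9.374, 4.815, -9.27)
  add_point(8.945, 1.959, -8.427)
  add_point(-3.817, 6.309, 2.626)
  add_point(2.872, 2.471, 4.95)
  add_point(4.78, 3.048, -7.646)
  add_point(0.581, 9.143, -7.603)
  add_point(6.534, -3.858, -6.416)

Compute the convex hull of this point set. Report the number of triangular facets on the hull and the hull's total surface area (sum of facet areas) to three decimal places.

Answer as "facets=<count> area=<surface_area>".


8 of the 12 inputs are extreme points: [0, 2, 3, 4, 5, 7, 8, 10].

Per-facet area ½‖(b−a)×(c−a)‖:
  f1: (p10, p5, p2) → 55.5113
  f2: (p4, p10, p2) → 200.7117
  f3: (p8, p5, p2) → 97.6660
  f4: (p8, p4, p2) → 129.9193
  f5: (p8, p10, p5) → 70.1814
  f6: (p0, p4, p3) → 9.9714
  f7: (p0, p8, p3) → 4.5123
  f8: (p0, p8, p4) → 41.7345
  f9: (p7, p8, p3) → 32.7686
  f10: (p7, p8, p10) → 46.1964
  f11: (p7, p4, p3) → 41.6071
  f12: (p7, p4, p10) → 74.4110
Σ area = 805.191

Check V−E+F: 8 − 18 + 12 = 2.

facets=12 area=805.191


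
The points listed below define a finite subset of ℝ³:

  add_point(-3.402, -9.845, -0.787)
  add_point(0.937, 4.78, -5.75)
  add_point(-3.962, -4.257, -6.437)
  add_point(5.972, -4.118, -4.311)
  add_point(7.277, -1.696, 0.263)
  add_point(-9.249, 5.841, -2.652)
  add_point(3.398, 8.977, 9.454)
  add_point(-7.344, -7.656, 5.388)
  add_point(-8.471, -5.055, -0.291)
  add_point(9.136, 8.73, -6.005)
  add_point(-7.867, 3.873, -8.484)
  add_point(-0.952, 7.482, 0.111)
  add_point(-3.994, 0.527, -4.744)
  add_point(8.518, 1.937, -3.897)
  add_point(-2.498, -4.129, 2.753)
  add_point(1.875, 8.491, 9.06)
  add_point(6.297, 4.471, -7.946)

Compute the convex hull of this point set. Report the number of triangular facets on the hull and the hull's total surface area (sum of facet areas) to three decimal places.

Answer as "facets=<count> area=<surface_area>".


Extreme-point indices: [0, 2, 3, 4, 5, 6, 7, 8, 9, 10, 13, 15, 16] — 13 of 17 on the boundary.

Facet areas (half cross-product norm):
  f1: (p6, p9, p5) → 134.8393
  f2: (p10, p9, p5) → 56.3204
  f3: (p4, p6, p9) → 86.8409
  f4: (p4, p7, p0) → 50.7390
  f5: (p4, p7, p6) → 119.5799
  f6: (p15, p6, p5) → 7.1503
  f7: (p15, p7, p5) → 123.2555
  f8: (p15, p7, p6) → 10.3593
  f9: (p3, p4, p0) → 30.3812
  f10: (p8, p7, p0) → 20.8184
  f11: (p8, p7, p5) → 28.3502
  f12: (p8, p10, p5) → 34.9784
  f13: (p16, p10, p9) → 32.0646
  f14: (p2, p3, p0) → 39.5872
  f15: (p2, p8, p0) → 24.4128
  f16: (p2, p8, p10) → 35.4343
  f17: (p2, p16, p10) → 60.3285
  f18: (p2, p16, p3) → 47.3782
  f19: (p13, p4, p9) → 10.7545
  f20: (p13, p3, p4) → 14.4814
  f21: (p13, p16, p9) → 14.3191
  f22: (p13, p16, p3) → 16.8654
Σ area = 999.239

Euler: V−E+F = 13−33+22 = 2.

facets=22 area=999.239


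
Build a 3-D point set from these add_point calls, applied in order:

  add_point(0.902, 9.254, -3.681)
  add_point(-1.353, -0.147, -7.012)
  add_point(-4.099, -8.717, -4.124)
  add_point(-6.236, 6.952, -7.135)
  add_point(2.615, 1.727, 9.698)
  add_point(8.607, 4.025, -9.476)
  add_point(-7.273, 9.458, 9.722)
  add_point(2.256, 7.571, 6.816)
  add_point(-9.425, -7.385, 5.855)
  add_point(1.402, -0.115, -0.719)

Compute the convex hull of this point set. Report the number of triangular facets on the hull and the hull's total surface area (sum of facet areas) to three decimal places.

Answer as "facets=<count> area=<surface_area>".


Points on the hull: [0, 1, 2, 3, 4, 5, 6, 7, 8] (9 of 10).

Facet areas (half cross-product norm):
  f1: (p4, p6, p8) → 94.7245
  f2: (p4, p2, p8) → 88.4659
  f3: (p4, p2, p5) → 158.7534
  f4: (p3, p6, p8) → 139.0581
  f5: (p3, p2, p8) → 91.6684
  f6: (p7, p4, p5) → 56.9726
  f7: (p7, p4, p6) → 32.9446
  f8: (p1, p2, p5) → 38.8185
  f9: (p1, p3, p5) → 46.7953
  f10: (p1, p3, p2) → 32.9752
  f11: (p0, p3, p6) → 64.5620
  f12: (p0, p7, p6) → 53.8507
  f13: (p0, p3, p5) → 43.8036
  f14: (p0, p7, p5) → 54.9670
Σ area = 998.360

Euler: V−E+F = 9−21+14 = 2.

facets=14 area=998.360


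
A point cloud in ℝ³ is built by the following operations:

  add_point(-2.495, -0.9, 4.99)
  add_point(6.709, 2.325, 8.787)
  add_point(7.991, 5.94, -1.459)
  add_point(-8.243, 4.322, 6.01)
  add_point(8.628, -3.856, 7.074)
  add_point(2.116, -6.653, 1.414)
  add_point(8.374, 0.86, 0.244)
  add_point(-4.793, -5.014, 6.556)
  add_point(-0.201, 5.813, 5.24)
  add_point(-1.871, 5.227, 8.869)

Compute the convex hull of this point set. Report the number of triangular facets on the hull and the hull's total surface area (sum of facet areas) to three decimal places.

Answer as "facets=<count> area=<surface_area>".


Points on the hull: [1, 2, 3, 4, 5, 6, 7, 8, 9] (9 of 10).

Facet areas (half cross-product norm):
  f1: (p5, p2, p3) → 107.2367
  f2: (p7, p5, p3) → 39.7401
  f3: (p7, p5, p4) → 39.3547
  f4: (p1, p2, p4) → 36.6039
  f5: (p1, p7, p4) → 44.2491
  f6: (p6, p2, p4) → 13.3796
  f7: (p6, p5, p4) → 35.1317
  f8: (p6, p5, p2) → 18.5213
  f9: (p8, p2, p3) → 24.9278
  f10: (p9, p7, p3) → 34.2783
  f11: (p9, p1, p7) → 49.2969
  f12: (p9, p8, p3) → 14.2115
  f13: (p9, p1, p2) → 49.5437
  f14: (p9, p8, p2) → 9.7062
Σ area = 516.181

Euler characteristic 9−21+14 = 2 ✓

facets=14 area=516.181


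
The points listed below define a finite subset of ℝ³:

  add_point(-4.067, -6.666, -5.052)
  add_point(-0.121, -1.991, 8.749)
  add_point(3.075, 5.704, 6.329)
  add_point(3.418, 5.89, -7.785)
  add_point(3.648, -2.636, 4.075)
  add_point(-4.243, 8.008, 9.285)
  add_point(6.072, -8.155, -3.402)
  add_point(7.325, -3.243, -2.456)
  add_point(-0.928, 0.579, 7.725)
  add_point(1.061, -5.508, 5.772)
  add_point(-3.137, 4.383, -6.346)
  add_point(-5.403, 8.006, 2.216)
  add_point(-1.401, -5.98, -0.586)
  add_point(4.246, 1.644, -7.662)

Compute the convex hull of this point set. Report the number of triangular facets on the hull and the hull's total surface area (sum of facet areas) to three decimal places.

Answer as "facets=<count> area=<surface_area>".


facets=20 area=734.520

12 of the 14 inputs are extreme points: [0, 1, 2, 3, 4, 5, 6, 7, 9, 10, 11, 13].

Per-facet area ½‖(b−a)×(c−a)‖:
  f1: (p4, p6, p7) → 19.2542
  f2: (p10, p3, p11) → 31.0668
  f3: (p10, p0, p11) → 51.6979
  f4: (p13, p0, p6) → 52.5568
  f5: (p13, p6, p7) → 18.5488
  f6: (p13, p3, p7) → 11.8253
  f7: (p13, p10, p3) → 14.8724
  f8: (p13, p10, p0) → 43.2231
  f9: (p9, p4, p6) → 20.2122
  f10: (p9, p4, p1) → 9.9913
  f11: (p9, p0, p6) → 52.3420
  f12: (p9, p0, p1) → 24.3026
  f13: (p2, p4, p1) → 24.5311
  f14: (p2, p3, p7) → 70.0394
  f15: (p2, p4, p7) → 30.6574
  f16: (p5, p2, p1) → 35.0891
  f17: (p5, p0, p11) → 53.2995
  f18: (p5, p0, p1) → 79.5106
  f19: (p5, p3, p11) → 37.7454
  f20: (p5, p2, p3) → 53.7536
Σ area = 734.520

Check V−E+F: 12 − 30 + 20 = 2.


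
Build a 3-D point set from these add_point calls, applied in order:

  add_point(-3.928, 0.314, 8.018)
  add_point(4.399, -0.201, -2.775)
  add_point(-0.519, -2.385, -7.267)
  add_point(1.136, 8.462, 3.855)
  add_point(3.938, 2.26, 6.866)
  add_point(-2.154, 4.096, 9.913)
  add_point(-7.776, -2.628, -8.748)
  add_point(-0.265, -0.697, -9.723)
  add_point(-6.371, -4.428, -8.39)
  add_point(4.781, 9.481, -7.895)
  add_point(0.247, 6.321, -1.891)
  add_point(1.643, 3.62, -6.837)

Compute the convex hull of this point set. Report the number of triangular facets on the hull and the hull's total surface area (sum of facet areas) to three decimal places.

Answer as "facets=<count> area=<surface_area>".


Extreme-point indices: [0, 1, 2, 3, 4, 5, 6, 7, 8, 9] — 10 of 12 on the boundary.

Per-facet area ½‖(b−a)×(c−a)‖:
  f1: (p7, p9, p6) → 35.2779
  f2: (p3, p9, p6) → 105.0843
  f3: (p3, p5, p6) → 77.5433
  f4: (p3, p4, p9) → 43.1513
  f5: (p3, p4, p5) → 24.4153
  f6: (p0, p5, p6) → 31.3685
  f7: (p0, p4, p5) → 16.1519
  f8: (p1, p4, p9) → 53.0452
  f9: (p1, p7, p9) → 43.5877
  f10: (p1, p2, p7) → 10.0297
  f11: (p1, p0, p4) → 40.4584
  f12: (p8, p0, p6) → 19.9352
  f13: (p8, p7, p6) → 8.3832
  f14: (p8, p2, p7) → 9.3573
  f15: (p8, p1, p2) → 10.9982
  f16: (p8, p1, p0) → 86.6804
Σ area = 615.468

Euler: V−E+F = 10−24+16 = 2.

facets=16 area=615.468


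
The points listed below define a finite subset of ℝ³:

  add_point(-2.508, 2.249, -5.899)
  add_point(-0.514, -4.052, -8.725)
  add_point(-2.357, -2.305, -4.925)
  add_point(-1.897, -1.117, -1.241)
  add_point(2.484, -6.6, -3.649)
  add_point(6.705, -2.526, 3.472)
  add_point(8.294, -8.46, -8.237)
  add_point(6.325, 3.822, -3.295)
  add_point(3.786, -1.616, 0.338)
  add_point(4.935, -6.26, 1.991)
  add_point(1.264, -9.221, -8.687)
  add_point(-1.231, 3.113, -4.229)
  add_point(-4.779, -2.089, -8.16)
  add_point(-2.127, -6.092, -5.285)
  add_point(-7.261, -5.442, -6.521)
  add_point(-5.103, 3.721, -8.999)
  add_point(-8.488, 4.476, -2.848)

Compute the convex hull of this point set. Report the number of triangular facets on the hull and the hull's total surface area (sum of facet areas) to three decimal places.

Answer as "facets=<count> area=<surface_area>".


Hull vertices (9/17): indices [5, 6, 7, 9, 10, 12, 14, 15, 16].

Area of each hull facet:
  f1: (p15, p10, p6) → 48.0107
  f2: (p14, p15, p16) → 33.4689
  f3: (p7, p5, p16) → 68.7938
  f4: (p7, p15, p16) → 45.0625
  f5: (p7, p5, p6) → 57.8772
  f6: (p7, p15, p6) → 85.4094
  f7: (p9, p14, p10) → 55.8550
  f8: (p9, p10, p6) → 37.9494
  f9: (p9, p5, p6) → 22.4894
  f10: (p9, p5, p16) → 38.9232
  f11: (p9, p14, p16) → 79.1902
  f12: (p12, p15, p10) → 17.2124
  f13: (p12, p14, p10) → 20.5926
  f14: (p12, p14, p15) → 8.5485
Σ area = 619.383

Euler: V−E+F = 9−21+14 = 2.

facets=14 area=619.383


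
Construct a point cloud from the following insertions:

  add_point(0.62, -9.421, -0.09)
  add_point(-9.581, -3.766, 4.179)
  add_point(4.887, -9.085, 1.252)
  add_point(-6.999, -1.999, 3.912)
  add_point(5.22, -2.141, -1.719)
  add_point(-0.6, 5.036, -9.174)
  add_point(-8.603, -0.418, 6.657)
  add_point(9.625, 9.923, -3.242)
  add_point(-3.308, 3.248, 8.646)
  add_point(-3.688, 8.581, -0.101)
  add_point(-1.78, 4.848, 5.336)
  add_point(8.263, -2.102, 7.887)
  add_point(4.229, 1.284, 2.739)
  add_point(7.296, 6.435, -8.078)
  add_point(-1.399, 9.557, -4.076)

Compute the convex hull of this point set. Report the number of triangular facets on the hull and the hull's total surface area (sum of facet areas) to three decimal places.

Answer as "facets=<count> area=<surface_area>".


facets=18 area=929.865

11 of the 15 inputs are extreme points: [0, 1, 2, 5, 6, 7, 8, 9, 11, 13, 14].

Area of each hull facet:
  f1: (p5, p0, p1) → 102.6277
  f2: (p9, p5, p1) → 72.9423
  f3: (p13, p5, p0) → 69.2702
  f4: (p14, p9, p7) → 23.4242
  f5: (p14, p9, p5) → 13.4399
  f6: (p14, p13, p7) → 31.8349
  f7: (p14, p13, p5) → 27.6214
  f8: (p6, p11, p1) → 35.6849
  f9: (p6, p9, p1) → 24.6469
  f10: (p8, p11, p7) → 103.0459
  f11: (p8, p9, p7) → 68.8808
  f12: (p8, p6, p11) → 38.0716
  f13: (p8, p6, p9) → 34.5498
  f14: (p2, p13, p0) → 40.9452
  f15: (p2, p0, p1) → 21.3029
  f16: (p2, p11, p1) → 79.9818
  f17: (p2, p11, p7) → 83.5835
  f18: (p2, p13, p7) → 58.0111
Σ area = 929.865

Check V−E+F: 11 − 27 + 18 = 2.


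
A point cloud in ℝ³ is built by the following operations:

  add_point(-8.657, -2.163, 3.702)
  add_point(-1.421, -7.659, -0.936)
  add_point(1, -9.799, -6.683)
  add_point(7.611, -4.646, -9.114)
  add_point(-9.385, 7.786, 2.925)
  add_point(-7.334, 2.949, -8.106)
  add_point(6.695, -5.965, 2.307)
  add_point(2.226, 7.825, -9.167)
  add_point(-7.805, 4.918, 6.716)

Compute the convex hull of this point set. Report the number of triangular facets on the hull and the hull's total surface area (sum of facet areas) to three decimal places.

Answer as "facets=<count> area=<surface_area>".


facets=14 area=840.486

Extreme-point indices: [0, 1, 2, 3, 4, 5, 6, 7, 8] — 9 of 9 on the boundary.

Area of each hull facet:
  f1: (p6, p2, p3) → 46.0490
  f2: (p6, p7, p3) → 78.1000
  f3: (p5, p7, p4) → 65.7676
  f4: (p5, p2, p3) → 66.3802
  f5: (p5, p7, p3) → 73.0949
  f6: (p0, p5, p4) → 57.5788
  f7: (p0, p5, p2) → 92.3532
  f8: (p8, p7, p4) → 39.6546
  f9: (p8, p6, p7) → 151.6542
  f10: (p8, p0, p4) → 19.0235
  f11: (p8, p0, p6) → 60.8009
  f12: (p1, p6, p2) → 29.3187
  f13: (p1, p0, p2) → 18.6778
  f14: (p1, p0, p6) → 42.0327
Σ area = 840.486

Euler characteristic 9−21+14 = 2 ✓


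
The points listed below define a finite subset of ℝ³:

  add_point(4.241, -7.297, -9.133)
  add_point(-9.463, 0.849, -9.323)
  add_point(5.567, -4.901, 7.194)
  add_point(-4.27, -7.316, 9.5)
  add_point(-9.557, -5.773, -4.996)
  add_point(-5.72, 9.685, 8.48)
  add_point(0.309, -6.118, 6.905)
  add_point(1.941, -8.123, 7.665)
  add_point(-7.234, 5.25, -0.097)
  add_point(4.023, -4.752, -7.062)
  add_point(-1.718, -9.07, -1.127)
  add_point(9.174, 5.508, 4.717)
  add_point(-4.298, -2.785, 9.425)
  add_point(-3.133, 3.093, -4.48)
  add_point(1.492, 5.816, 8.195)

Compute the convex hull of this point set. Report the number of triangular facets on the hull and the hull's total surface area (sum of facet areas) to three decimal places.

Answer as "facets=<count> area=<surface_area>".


12 of the 15 inputs are extreme points: [0, 1, 2, 3, 4, 5, 7, 10, 11, 12, 13, 14].

Triangle areas on the boundary:
  f1: (p3, p5, p4) → 130.2774
  f2: (p1, p5, p4) → 79.4798
  f3: (p10, p3, p4) → 51.1369
  f4: (p14, p5, p11) → 19.0992
  f5: (p13, p5, p11) → 102.5796
  f6: (p13, p1, p5) → 52.9389
  f7: (p2, p14, p11) → 44.6690
  f8: (p2, p14, p3) → 59.2075
  f9: (p0, p13, p11) → 104.8543
  f10: (p0, p13, p1) → 56.1531
  f11: (p0, p2, p11) → 93.3102
  f12: (p0, p1, p4) → 57.1146
  f13: (p0, p10, p4) → 47.0932
  f14: (p12, p3, p5) → 3.4764
  f15: (p12, p14, p5) → 42.5231
  f16: (p12, p14, p3) → 13.4671
  f17: (p7, p10, p3) → 31.0929
  f18: (p7, p2, p3) → 12.0379
  f19: (p7, p0, p10) → 42.4561
  f20: (p7, p0, p2) → 40.2680
Σ area = 1083.235

Check V−E+F: 12 − 30 + 20 = 2.

facets=20 area=1083.235


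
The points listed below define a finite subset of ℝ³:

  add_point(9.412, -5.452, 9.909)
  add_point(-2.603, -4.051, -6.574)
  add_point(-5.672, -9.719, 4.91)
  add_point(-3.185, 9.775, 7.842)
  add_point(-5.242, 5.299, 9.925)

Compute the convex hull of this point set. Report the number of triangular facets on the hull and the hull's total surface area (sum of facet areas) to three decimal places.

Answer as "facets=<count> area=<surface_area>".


Hull vertices (5/5): indices [0, 1, 2, 3, 4].

Triangle areas on the boundary:
  f1: (p1, p0, p2) → 108.1436
  f2: (p1, p3, p0) → 174.8505
  f3: (p4, p0, p2) → 121.2142
  f4: (p4, p3, p0) → 47.7672
  f5: (p4, p1, p2) → 103.2913
  f6: (p4, p1, p3) → 51.1917
Σ area = 606.458

Euler: V−E+F = 5−9+6 = 2.

facets=6 area=606.458


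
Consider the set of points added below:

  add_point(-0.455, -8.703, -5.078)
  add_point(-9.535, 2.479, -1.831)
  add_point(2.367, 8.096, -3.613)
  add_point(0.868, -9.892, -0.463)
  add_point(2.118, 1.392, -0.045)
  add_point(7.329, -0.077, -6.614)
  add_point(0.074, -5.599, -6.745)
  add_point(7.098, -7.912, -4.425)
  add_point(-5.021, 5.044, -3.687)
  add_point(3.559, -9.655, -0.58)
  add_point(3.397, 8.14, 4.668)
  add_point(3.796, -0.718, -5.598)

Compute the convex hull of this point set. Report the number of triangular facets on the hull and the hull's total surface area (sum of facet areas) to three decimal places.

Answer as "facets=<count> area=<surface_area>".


Points on the hull: [0, 1, 2, 3, 5, 6, 7, 8, 9, 10] (10 of 12).

Per-facet area ½‖(b−a)×(c−a)‖:
  f1: (p10, p3, p1) → 120.5887
  f2: (p2, p10, p5) → 40.5875
  f3: (p9, p10, p3) → 25.0337
  f4: (p8, p2, p5) → 39.6401
  f5: (p8, p6, p5) → 54.4537
  f6: (p8, p6, p1) → 33.5972
  f7: (p8, p10, p1) → 30.1727
  f8: (p8, p2, p10) → 33.0916
  f9: (p0, p9, p3) → 6.5451
  f10: (p0, p3, p1) → 36.1485
  f11: (p0, p6, p1) → 23.2789
  f12: (p7, p0, p9) → 16.6424
  f13: (p7, p10, p5) → 55.7285
  f14: (p7, p9, p10) → 50.8449
  f15: (p7, p6, p5) → 29.6348
  f16: (p7, p0, p6) → 13.3111
Σ area = 609.299

Euler characteristic 10−24+16 = 2 ✓

facets=16 area=609.299


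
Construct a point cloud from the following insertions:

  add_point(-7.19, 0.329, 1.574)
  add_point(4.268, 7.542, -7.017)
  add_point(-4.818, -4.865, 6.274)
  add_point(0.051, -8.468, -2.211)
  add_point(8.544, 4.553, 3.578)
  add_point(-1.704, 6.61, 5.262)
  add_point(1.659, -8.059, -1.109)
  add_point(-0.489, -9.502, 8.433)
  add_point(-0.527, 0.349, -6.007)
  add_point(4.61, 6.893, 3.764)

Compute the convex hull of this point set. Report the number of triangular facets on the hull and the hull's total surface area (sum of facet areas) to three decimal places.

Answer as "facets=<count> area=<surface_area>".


facets=16 area=654.274

10 of the 10 inputs are extreme points: [0, 1, 2, 3, 4, 5, 6, 7, 8, 9].

Area of each hull facet:
  f1: (p5, p7, p4) → 84.8086
  f2: (p5, p1, p0) → 62.3094
  f3: (p8, p1, p0) → 39.1681
  f4: (p8, p3, p0) → 46.8799
  f5: (p8, p3, p1) → 26.6817
  f6: (p6, p7, p4) → 74.4828
  f7: (p6, p3, p7) → 9.2994
  f8: (p6, p1, p4) → 86.8131
  f9: (p6, p3, p1) → 16.6926
  f10: (p2, p5, p0) → 33.6992
  f11: (p2, p5, p7) → 34.0489
  f12: (p2, p3, p0) → 38.2488
  f13: (p2, p3, p7) → 33.5460
  f14: (p9, p1, p4) → 24.7478
  f15: (p9, p5, p4) → 8.4758
  f16: (p9, p5, p1) → 34.3716
Σ area = 654.274

Check V−E+F: 10 − 24 + 16 = 2.


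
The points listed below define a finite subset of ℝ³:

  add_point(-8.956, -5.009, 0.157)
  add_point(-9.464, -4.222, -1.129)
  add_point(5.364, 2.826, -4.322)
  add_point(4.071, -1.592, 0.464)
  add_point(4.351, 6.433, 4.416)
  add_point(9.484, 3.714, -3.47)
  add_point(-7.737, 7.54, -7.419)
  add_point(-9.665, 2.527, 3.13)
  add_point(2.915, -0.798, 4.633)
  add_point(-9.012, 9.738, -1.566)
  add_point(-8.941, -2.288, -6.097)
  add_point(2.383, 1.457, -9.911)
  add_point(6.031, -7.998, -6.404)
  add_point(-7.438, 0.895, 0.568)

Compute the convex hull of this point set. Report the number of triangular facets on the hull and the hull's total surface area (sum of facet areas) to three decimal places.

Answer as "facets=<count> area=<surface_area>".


Points on the hull: [0, 1, 4, 5, 6, 7, 8, 9, 10, 11, 12] (11 of 14).

Facet areas (half cross-product norm):
  f1: (p11, p12, p5) → 51.0359
  f2: (p8, p12, p5) → 66.5053
  f3: (p10, p11, p12) → 67.0397
  f4: (p10, p9, p7) → 44.7886
  f5: (p6, p11, p5) → 55.5780
  f6: (p6, p9, p5) → 57.5602
  f7: (p6, p10, p11) → 56.0553
  f8: (p6, p10, p9) → 31.2680
  f9: (p4, p9, p7) → 61.0573
  f10: (p4, p8, p7) → 48.2004
  f11: (p4, p9, p5) → 71.9137
  f12: (p4, p8, p5) → 35.7293
  f13: (p0, p10, p12) → 54.2422
  f14: (p0, p8, p7) → 51.1755
  f15: (p0, p8, p12) → 87.9476
  f16: (p1, p10, p7) → 20.9837
  f17: (p1, p0, p7) → 6.3503
  f18: (p1, p0, p10) → 1.8831
Σ area = 869.314

Check V−E+F: 11 − 27 + 18 = 2.

facets=18 area=869.314


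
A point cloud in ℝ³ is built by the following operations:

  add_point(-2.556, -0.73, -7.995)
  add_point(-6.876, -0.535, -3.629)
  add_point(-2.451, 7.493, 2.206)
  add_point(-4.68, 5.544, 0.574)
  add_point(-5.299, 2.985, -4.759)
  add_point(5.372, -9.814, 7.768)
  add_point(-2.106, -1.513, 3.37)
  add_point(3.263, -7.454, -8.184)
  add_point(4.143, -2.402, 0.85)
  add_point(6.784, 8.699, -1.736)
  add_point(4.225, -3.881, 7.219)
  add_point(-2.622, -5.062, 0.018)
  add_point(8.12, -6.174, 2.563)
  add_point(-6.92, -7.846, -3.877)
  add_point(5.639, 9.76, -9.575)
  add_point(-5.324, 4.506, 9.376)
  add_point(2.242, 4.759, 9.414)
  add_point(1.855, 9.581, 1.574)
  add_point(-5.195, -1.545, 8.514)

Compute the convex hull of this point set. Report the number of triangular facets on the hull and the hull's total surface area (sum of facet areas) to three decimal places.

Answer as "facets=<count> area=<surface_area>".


Extreme-point indices: [0, 1, 2, 3, 4, 5, 7, 9, 12, 13, 14, 15, 16, 17, 18] — 15 of 19 on the boundary.

Triangle areas on the boundary:
  f1: (p7, p14, p12) → 102.9809
  f2: (p5, p16, p12) → 48.6903
  f3: (p5, p7, p13) → 86.6794
  f4: (p5, p7, p12) → 36.4041
  f5: (p9, p14, p12) → 56.6235
  f6: (p9, p16, p12) → 84.6422
  f7: (p0, p7, p13) → 39.9504
  f8: (p0, p7, p14) → 58.5383
  f9: (p18, p5, p13) → 91.6190
  f10: (p17, p9, p16) → 25.8169
  f11: (p17, p9, p14) → 21.9469
  f12: (p4, p3, p14) → 40.8458
  f13: (p4, p0, p14) → 37.3640
  f14: (p15, p5, p16) → 55.8804
  f15: (p15, p18, p5) → 31.7853
  f16: (p15, p17, p16) → 34.8557
  f17: (p15, p18, p13) → 35.2591
  f18: (p1, p0, p13) → 22.4469
  f19: (p1, p4, p0) → 11.0420
  f20: (p1, p15, p13) → 47.2434
  f21: (p1, p4, p3) → 11.7872
  f22: (p1, p15, p3) → 30.9726
  f23: (p2, p15, p3) → 13.9972
  f24: (p2, p15, p17) → 16.2992
  f25: (p2, p3, p14) → 24.4075
  f26: (p2, p17, p14) → 25.8279
Σ area = 1093.906

Euler: V−E+F = 15−39+26 = 2.

facets=26 area=1093.906


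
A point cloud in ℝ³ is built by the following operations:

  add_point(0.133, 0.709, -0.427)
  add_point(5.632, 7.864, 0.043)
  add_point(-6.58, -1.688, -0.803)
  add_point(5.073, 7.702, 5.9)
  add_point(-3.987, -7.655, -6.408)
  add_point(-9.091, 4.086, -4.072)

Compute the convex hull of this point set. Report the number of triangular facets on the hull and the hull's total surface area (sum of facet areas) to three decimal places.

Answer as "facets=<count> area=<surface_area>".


facets=6 area=351.920

Hull vertices (5/6): indices [1, 2, 3, 4, 5].

Area of each hull facet:
  f1: (p4, p1, p5) → 101.9167
  f2: (p3, p1, p5) → 45.7103
  f3: (p3, p4, p1) → 54.9930
  f4: (p2, p4, p5) → 28.2797
  f5: (p2, p3, p5) → 58.1471
  f6: (p2, p3, p4) → 62.8729
Σ area = 351.920

Euler characteristic 5−9+6 = 2 ✓


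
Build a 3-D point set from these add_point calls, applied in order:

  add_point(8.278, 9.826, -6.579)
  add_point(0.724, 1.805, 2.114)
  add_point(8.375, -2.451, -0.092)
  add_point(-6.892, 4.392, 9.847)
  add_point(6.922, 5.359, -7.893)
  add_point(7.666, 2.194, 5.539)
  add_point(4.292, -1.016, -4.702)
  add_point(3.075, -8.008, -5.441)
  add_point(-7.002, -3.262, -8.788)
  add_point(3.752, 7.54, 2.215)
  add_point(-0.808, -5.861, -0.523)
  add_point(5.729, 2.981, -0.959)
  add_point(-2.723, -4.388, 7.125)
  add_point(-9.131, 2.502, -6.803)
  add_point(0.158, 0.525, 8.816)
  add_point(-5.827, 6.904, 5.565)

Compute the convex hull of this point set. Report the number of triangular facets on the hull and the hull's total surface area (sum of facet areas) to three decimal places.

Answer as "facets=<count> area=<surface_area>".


Points on the hull: [0, 2, 3, 4, 5, 7, 8, 9, 10, 12, 13, 14, 15] (13 of 16).

Per-facet area ½‖(b−a)×(c−a)‖:
  f1: (p7, p12, p2) → 60.6582
  f2: (p15, p0, p13) → 119.1841
  f3: (p15, p3, p13) → 28.5096
  f4: (p5, p0, p2) → 49.8696
  f5: (p5, p12, p2) → 44.9081
  f6: (p4, p0, p2) → 24.5039
  f7: (p4, p7, p2) → 52.0110
  f8: (p4, p0, p13) → 36.0048
  f9: (p8, p3, p13) → 50.9469
  f10: (p8, p12, p3) → 82.9902
  f11: (p8, p4, p13) → 51.8173
  f12: (p8, p4, p7) → 80.4740
  f13: (p14, p12, p3) → 24.0807
  f14: (p14, p5, p3) → 22.9553
  f15: (p14, p5, p12) → 21.6629
  f16: (p9, p15, p0) → 35.8379
  f17: (p9, p5, p0) → 35.7024
  f18: (p9, p15, p3) → 22.2583
  f19: (p9, p5, p3) → 49.9253
  f20: (p10, p7, p12) → 11.1583
  f21: (p10, p8, p12) → 35.4917
  f22: (p10, p8, p7) → 34.8400
Σ area = 975.790

Euler: V−E+F = 13−33+22 = 2.

facets=22 area=975.790


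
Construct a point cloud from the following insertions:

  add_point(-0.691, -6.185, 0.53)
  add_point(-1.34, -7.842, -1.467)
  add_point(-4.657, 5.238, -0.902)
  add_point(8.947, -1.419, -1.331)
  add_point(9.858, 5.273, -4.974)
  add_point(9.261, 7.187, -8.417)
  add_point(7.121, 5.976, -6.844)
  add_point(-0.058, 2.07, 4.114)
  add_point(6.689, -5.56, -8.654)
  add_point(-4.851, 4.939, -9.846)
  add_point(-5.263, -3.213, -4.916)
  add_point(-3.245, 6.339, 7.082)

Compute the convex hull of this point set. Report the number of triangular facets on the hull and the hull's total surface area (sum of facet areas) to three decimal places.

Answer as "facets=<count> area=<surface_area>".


Extreme-point indices: [0, 1, 2, 3, 4, 5, 7, 8, 9, 10, 11] — 11 of 12 on the boundary.

Facet areas (half cross-product norm):
  f1: (p5, p11, p4) → 31.8167
  f2: (p5, p9, p11) → 119.9341
  f3: (p2, p11, p10) → 32.0286
  f4: (p2, p9, p10) → 37.2722
  f5: (p2, p9, p11) → 6.6795
  f6: (p3, p11, p4) → 63.9558
  f7: (p7, p0, p11) → 16.6073
  f8: (p7, p3, p11) → 15.8157
  f9: (p7, p3, p0) → 45.2429
  f10: (p8, p5, p4) → 23.4477
  f11: (p8, p3, p4) → 33.3847
  f12: (p8, p9, p10) → 60.7103
  f13: (p8, p5, p9) → 87.4999
  f14: (p1, p3, p0) → 13.6291
  f15: (p1, p8, p3) → 46.3080
  f16: (p1, p8, p10) → 38.3904
  f17: (p1, p11, p10) → 53.9202
  f18: (p1, p0, p11) → 10.4949
Σ area = 737.138

Euler characteristic 11−27+18 = 2 ✓

facets=18 area=737.138
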